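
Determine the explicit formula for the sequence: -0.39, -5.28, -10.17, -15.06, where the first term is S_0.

Check differences: -5.28 - -0.39 = -4.89
-10.17 - -5.28 = -4.89
Common difference d = -4.89.
First term a = -0.39.
Formula: S_i = -0.39 - 4.89*i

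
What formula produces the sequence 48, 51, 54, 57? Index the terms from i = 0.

Check differences: 51 - 48 = 3
54 - 51 = 3
Common difference d = 3.
First term a = 48.
Formula: S_i = 48 + 3*i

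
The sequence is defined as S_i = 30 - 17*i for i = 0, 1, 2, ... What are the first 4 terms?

This is an arithmetic sequence.
i=0: S_0 = 30 + -17*0 = 30
i=1: S_1 = 30 + -17*1 = 13
i=2: S_2 = 30 + -17*2 = -4
i=3: S_3 = 30 + -17*3 = -21
The first 4 terms are: [30, 13, -4, -21]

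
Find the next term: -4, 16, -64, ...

Ratios: 16 / -4 = -4.0
This is a geometric sequence with common ratio r = -4.
Next term = -64 * -4 = 256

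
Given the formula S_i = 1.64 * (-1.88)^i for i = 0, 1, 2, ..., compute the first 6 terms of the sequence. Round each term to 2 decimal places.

This is a geometric sequence.
i=0: S_0 = 1.64 * (-1.88)^0 = 1.64
i=1: S_1 = 1.64 * (-1.88)^1 ≈ -3.08
i=2: S_2 = 1.64 * (-1.88)^2 ≈ 5.8
i=3: S_3 = 1.64 * (-1.88)^3 ≈ -10.9
i=4: S_4 = 1.64 * (-1.88)^4 ≈ 20.49
i=5: S_5 = 1.64 * (-1.88)^5 ≈ -38.52
The first 6 terms are: [1.64, -3.08, 5.8, -10.9, 20.49, -38.52]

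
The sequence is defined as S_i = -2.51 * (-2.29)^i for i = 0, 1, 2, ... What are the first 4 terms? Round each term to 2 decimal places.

This is a geometric sequence.
i=0: S_0 = -2.51 * (-2.29)^0 = -2.51
i=1: S_1 = -2.51 * (-2.29)^1 ≈ 5.75
i=2: S_2 = -2.51 * (-2.29)^2 ≈ -13.16
i=3: S_3 = -2.51 * (-2.29)^3 ≈ 30.14
The first 4 terms are: [-2.51, 5.75, -13.16, 30.14]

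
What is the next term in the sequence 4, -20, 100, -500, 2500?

Ratios: -20 / 4 = -5.0
This is a geometric sequence with common ratio r = -5.
Next term = 2500 * -5 = -12500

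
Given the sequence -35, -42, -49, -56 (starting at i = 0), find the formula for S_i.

Check differences: -42 - -35 = -7
-49 - -42 = -7
Common difference d = -7.
First term a = -35.
Formula: S_i = -35 - 7*i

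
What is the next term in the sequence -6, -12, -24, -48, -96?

Ratios: -12 / -6 = 2.0
This is a geometric sequence with common ratio r = 2.
Next term = -96 * 2 = -192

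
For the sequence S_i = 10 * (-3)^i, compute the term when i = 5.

S_5 = 10 * (-3)^5 = 10 * -243 = -2430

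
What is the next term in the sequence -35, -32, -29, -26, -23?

Differences: -32 - -35 = 3
This is an arithmetic sequence with common difference d = 3.
Next term = -23 + 3 = -20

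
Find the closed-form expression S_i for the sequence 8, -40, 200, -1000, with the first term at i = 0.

Check ratios: -40 / 8 = -5.0
Common ratio r = -5.
First term a = 8.
Formula: S_i = 8 * (-5)^i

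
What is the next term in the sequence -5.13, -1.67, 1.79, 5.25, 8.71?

Differences: -1.67 - -5.13 = 3.46
This is an arithmetic sequence with common difference d = 3.46.
Next term = 8.71 + 3.46 = 12.17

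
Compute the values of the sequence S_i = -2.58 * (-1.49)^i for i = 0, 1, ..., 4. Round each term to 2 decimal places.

This is a geometric sequence.
i=0: S_0 = -2.58 * (-1.49)^0 = -2.58
i=1: S_1 = -2.58 * (-1.49)^1 ≈ 3.84
i=2: S_2 = -2.58 * (-1.49)^2 ≈ -5.73
i=3: S_3 = -2.58 * (-1.49)^3 ≈ 8.53
i=4: S_4 = -2.58 * (-1.49)^4 ≈ -12.72
The first 5 terms are: [-2.58, 3.84, -5.73, 8.53, -12.72]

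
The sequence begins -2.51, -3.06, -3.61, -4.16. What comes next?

Differences: -3.06 - -2.51 = -0.55
This is an arithmetic sequence with common difference d = -0.55.
Next term = -4.16 + -0.55 = -4.71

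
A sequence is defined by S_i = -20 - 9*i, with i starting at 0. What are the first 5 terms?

This is an arithmetic sequence.
i=0: S_0 = -20 + -9*0 = -20
i=1: S_1 = -20 + -9*1 = -29
i=2: S_2 = -20 + -9*2 = -38
i=3: S_3 = -20 + -9*3 = -47
i=4: S_4 = -20 + -9*4 = -56
The first 5 terms are: [-20, -29, -38, -47, -56]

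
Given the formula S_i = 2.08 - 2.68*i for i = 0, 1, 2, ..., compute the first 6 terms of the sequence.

This is an arithmetic sequence.
i=0: S_0 = 2.08 + -2.68*0 = 2.08
i=1: S_1 = 2.08 + -2.68*1 = -0.6
i=2: S_2 = 2.08 + -2.68*2 = -3.28
i=3: S_3 = 2.08 + -2.68*3 = -5.96
i=4: S_4 = 2.08 + -2.68*4 = -8.64
i=5: S_5 = 2.08 + -2.68*5 = -11.32
The first 6 terms are: [2.08, -0.6, -3.28, -5.96, -8.64, -11.32]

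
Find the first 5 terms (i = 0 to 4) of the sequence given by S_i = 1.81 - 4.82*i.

This is an arithmetic sequence.
i=0: S_0 = 1.81 + -4.82*0 = 1.81
i=1: S_1 = 1.81 + -4.82*1 = -3.01
i=2: S_2 = 1.81 + -4.82*2 = -7.83
i=3: S_3 = 1.81 + -4.82*3 = -12.65
i=4: S_4 = 1.81 + -4.82*4 = -17.47
The first 5 terms are: [1.81, -3.01, -7.83, -12.65, -17.47]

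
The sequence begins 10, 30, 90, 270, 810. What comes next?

Ratios: 30 / 10 = 3.0
This is a geometric sequence with common ratio r = 3.
Next term = 810 * 3 = 2430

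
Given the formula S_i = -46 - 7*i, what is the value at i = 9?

S_9 = -46 + -7*9 = -46 + -63 = -109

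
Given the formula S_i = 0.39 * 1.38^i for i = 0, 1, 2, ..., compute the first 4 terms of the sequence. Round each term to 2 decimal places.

This is a geometric sequence.
i=0: S_0 = 0.39 * 1.38^0 = 0.39
i=1: S_1 = 0.39 * 1.38^1 ≈ 0.54
i=2: S_2 = 0.39 * 1.38^2 ≈ 0.74
i=3: S_3 = 0.39 * 1.38^3 ≈ 1.02
The first 4 terms are: [0.39, 0.54, 0.74, 1.02]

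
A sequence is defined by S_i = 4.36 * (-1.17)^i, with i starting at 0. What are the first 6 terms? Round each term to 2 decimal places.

This is a geometric sequence.
i=0: S_0 = 4.36 * (-1.17)^0 = 4.36
i=1: S_1 = 4.36 * (-1.17)^1 ≈ -5.1
i=2: S_2 = 4.36 * (-1.17)^2 ≈ 5.97
i=3: S_3 = 4.36 * (-1.17)^3 ≈ -6.98
i=4: S_4 = 4.36 * (-1.17)^4 ≈ 8.17
i=5: S_5 = 4.36 * (-1.17)^5 ≈ -9.56
The first 6 terms are: [4.36, -5.1, 5.97, -6.98, 8.17, -9.56]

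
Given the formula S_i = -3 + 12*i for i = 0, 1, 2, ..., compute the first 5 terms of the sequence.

This is an arithmetic sequence.
i=0: S_0 = -3 + 12*0 = -3
i=1: S_1 = -3 + 12*1 = 9
i=2: S_2 = -3 + 12*2 = 21
i=3: S_3 = -3 + 12*3 = 33
i=4: S_4 = -3 + 12*4 = 45
The first 5 terms are: [-3, 9, 21, 33, 45]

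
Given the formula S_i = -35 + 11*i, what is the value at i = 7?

S_7 = -35 + 11*7 = -35 + 77 = 42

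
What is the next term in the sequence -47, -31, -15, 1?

Differences: -31 - -47 = 16
This is an arithmetic sequence with common difference d = 16.
Next term = 1 + 16 = 17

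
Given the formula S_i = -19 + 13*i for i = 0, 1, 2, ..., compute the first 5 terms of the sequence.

This is an arithmetic sequence.
i=0: S_0 = -19 + 13*0 = -19
i=1: S_1 = -19 + 13*1 = -6
i=2: S_2 = -19 + 13*2 = 7
i=3: S_3 = -19 + 13*3 = 20
i=4: S_4 = -19 + 13*4 = 33
The first 5 terms are: [-19, -6, 7, 20, 33]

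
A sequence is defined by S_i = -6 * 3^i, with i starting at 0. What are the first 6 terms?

This is a geometric sequence.
i=0: S_0 = -6 * 3^0 = -6
i=1: S_1 = -6 * 3^1 = -18
i=2: S_2 = -6 * 3^2 = -54
i=3: S_3 = -6 * 3^3 = -162
i=4: S_4 = -6 * 3^4 = -486
i=5: S_5 = -6 * 3^5 = -1458
The first 6 terms are: [-6, -18, -54, -162, -486, -1458]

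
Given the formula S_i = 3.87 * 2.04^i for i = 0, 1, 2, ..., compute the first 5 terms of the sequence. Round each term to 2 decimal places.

This is a geometric sequence.
i=0: S_0 = 3.87 * 2.04^0 = 3.87
i=1: S_1 = 3.87 * 2.04^1 ≈ 7.89
i=2: S_2 = 3.87 * 2.04^2 ≈ 16.11
i=3: S_3 = 3.87 * 2.04^3 ≈ 32.85
i=4: S_4 = 3.87 * 2.04^4 ≈ 67.02
The first 5 terms are: [3.87, 7.89, 16.11, 32.85, 67.02]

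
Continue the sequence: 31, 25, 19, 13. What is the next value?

Differences: 25 - 31 = -6
This is an arithmetic sequence with common difference d = -6.
Next term = 13 + -6 = 7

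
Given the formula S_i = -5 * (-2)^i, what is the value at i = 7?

S_7 = -5 * (-2)^7 = -5 * -128 = 640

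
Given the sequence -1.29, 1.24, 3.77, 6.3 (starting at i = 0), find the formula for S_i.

Check differences: 1.24 - -1.29 = 2.53
3.77 - 1.24 = 2.53
Common difference d = 2.53.
First term a = -1.29.
Formula: S_i = -1.29 + 2.53*i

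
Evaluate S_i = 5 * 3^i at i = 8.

S_8 = 5 * 3^8 = 5 * 6561 = 32805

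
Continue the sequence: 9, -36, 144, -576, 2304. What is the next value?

Ratios: -36 / 9 = -4.0
This is a geometric sequence with common ratio r = -4.
Next term = 2304 * -4 = -9216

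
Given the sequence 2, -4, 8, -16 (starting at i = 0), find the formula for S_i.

Check ratios: -4 / 2 = -2.0
Common ratio r = -2.
First term a = 2.
Formula: S_i = 2 * (-2)^i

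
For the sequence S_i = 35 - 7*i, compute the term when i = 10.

S_10 = 35 + -7*10 = 35 + -70 = -35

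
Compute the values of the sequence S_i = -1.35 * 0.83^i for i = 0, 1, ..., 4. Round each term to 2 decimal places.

This is a geometric sequence.
i=0: S_0 = -1.35 * 0.83^0 = -1.35
i=1: S_1 = -1.35 * 0.83^1 ≈ -1.12
i=2: S_2 = -1.35 * 0.83^2 ≈ -0.93
i=3: S_3 = -1.35 * 0.83^3 ≈ -0.77
i=4: S_4 = -1.35 * 0.83^4 ≈ -0.64
The first 5 terms are: [-1.35, -1.12, -0.93, -0.77, -0.64]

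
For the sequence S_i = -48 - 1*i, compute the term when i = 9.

S_9 = -48 + -1*9 = -48 + -9 = -57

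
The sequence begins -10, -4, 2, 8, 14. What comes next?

Differences: -4 - -10 = 6
This is an arithmetic sequence with common difference d = 6.
Next term = 14 + 6 = 20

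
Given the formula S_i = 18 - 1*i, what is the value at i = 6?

S_6 = 18 + -1*6 = 18 + -6 = 12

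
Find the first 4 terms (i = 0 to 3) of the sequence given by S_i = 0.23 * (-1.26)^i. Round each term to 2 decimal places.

This is a geometric sequence.
i=0: S_0 = 0.23 * (-1.26)^0 = 0.23
i=1: S_1 = 0.23 * (-1.26)^1 ≈ -0.29
i=2: S_2 = 0.23 * (-1.26)^2 ≈ 0.37
i=3: S_3 = 0.23 * (-1.26)^3 ≈ -0.46
The first 4 terms are: [0.23, -0.29, 0.37, -0.46]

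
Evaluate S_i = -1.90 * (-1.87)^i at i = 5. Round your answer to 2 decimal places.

S_5 = -1.9 * (-1.87)^5 ≈ -1.9 * -22.8669 ≈ 43.45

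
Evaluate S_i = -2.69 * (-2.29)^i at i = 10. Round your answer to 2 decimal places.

S_10 = -2.69 * (-2.29)^10 ≈ -2.69 * 3966.0193 ≈ -10668.59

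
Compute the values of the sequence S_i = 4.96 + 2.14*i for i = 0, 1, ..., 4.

This is an arithmetic sequence.
i=0: S_0 = 4.96 + 2.14*0 = 4.96
i=1: S_1 = 4.96 + 2.14*1 = 7.1
i=2: S_2 = 4.96 + 2.14*2 = 9.24
i=3: S_3 = 4.96 + 2.14*3 = 11.38
i=4: S_4 = 4.96 + 2.14*4 = 13.52
The first 5 terms are: [4.96, 7.1, 9.24, 11.38, 13.52]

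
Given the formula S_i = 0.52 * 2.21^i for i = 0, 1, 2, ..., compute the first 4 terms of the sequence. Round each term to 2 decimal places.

This is a geometric sequence.
i=0: S_0 = 0.52 * 2.21^0 = 0.52
i=1: S_1 = 0.52 * 2.21^1 ≈ 1.15
i=2: S_2 = 0.52 * 2.21^2 ≈ 2.54
i=3: S_3 = 0.52 * 2.21^3 ≈ 5.61
The first 4 terms are: [0.52, 1.15, 2.54, 5.61]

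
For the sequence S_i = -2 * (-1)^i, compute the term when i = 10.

S_10 = -2 * (-1)^10 = -2 * 1 = -2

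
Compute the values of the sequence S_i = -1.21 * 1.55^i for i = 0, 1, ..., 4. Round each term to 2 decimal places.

This is a geometric sequence.
i=0: S_0 = -1.21 * 1.55^0 = -1.21
i=1: S_1 = -1.21 * 1.55^1 ≈ -1.88
i=2: S_2 = -1.21 * 1.55^2 ≈ -2.91
i=3: S_3 = -1.21 * 1.55^3 ≈ -4.51
i=4: S_4 = -1.21 * 1.55^4 ≈ -6.98
The first 5 terms are: [-1.21, -1.88, -2.91, -4.51, -6.98]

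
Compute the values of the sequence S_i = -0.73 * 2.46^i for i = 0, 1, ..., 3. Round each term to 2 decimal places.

This is a geometric sequence.
i=0: S_0 = -0.73 * 2.46^0 = -0.73
i=1: S_1 = -0.73 * 2.46^1 ≈ -1.8
i=2: S_2 = -0.73 * 2.46^2 ≈ -4.42
i=3: S_3 = -0.73 * 2.46^3 ≈ -10.87
The first 4 terms are: [-0.73, -1.8, -4.42, -10.87]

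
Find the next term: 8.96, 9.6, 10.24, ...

Differences: 9.6 - 8.96 = 0.64
This is an arithmetic sequence with common difference d = 0.64.
Next term = 10.24 + 0.64 = 10.88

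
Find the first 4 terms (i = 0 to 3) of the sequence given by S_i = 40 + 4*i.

This is an arithmetic sequence.
i=0: S_0 = 40 + 4*0 = 40
i=1: S_1 = 40 + 4*1 = 44
i=2: S_2 = 40 + 4*2 = 48
i=3: S_3 = 40 + 4*3 = 52
The first 4 terms are: [40, 44, 48, 52]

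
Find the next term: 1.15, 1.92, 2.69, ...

Differences: 1.92 - 1.15 = 0.77
This is an arithmetic sequence with common difference d = 0.77.
Next term = 2.69 + 0.77 = 3.46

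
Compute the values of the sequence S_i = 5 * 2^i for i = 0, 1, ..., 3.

This is a geometric sequence.
i=0: S_0 = 5 * 2^0 = 5
i=1: S_1 = 5 * 2^1 = 10
i=2: S_2 = 5 * 2^2 = 20
i=3: S_3 = 5 * 2^3 = 40
The first 4 terms are: [5, 10, 20, 40]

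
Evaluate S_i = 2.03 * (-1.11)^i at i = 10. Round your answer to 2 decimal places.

S_10 = 2.03 * (-1.11)^10 ≈ 2.03 * 2.8394 ≈ 5.76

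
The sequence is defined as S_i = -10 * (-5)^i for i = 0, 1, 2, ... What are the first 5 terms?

This is a geometric sequence.
i=0: S_0 = -10 * (-5)^0 = -10
i=1: S_1 = -10 * (-5)^1 = 50
i=2: S_2 = -10 * (-5)^2 = -250
i=3: S_3 = -10 * (-5)^3 = 1250
i=4: S_4 = -10 * (-5)^4 = -6250
The first 5 terms are: [-10, 50, -250, 1250, -6250]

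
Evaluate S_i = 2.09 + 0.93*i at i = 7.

S_7 = 2.09 + 0.93*7 = 2.09 + 6.51 = 8.6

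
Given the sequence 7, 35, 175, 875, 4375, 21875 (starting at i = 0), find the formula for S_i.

Check ratios: 35 / 7 = 5.0
Common ratio r = 5.
First term a = 7.
Formula: S_i = 7 * 5^i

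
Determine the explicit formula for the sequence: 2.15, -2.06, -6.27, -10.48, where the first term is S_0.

Check differences: -2.06 - 2.15 = -4.21
-6.27 - -2.06 = -4.21
Common difference d = -4.21.
First term a = 2.15.
Formula: S_i = 2.15 - 4.21*i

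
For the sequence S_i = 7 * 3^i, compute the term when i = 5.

S_5 = 7 * 3^5 = 7 * 243 = 1701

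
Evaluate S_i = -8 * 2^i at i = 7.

S_7 = -8 * 2^7 = -8 * 128 = -1024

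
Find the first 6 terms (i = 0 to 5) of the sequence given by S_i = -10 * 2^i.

This is a geometric sequence.
i=0: S_0 = -10 * 2^0 = -10
i=1: S_1 = -10 * 2^1 = -20
i=2: S_2 = -10 * 2^2 = -40
i=3: S_3 = -10 * 2^3 = -80
i=4: S_4 = -10 * 2^4 = -160
i=5: S_5 = -10 * 2^5 = -320
The first 6 terms are: [-10, -20, -40, -80, -160, -320]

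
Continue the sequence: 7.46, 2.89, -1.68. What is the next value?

Differences: 2.89 - 7.46 = -4.57
This is an arithmetic sequence with common difference d = -4.57.
Next term = -1.68 + -4.57 = -6.25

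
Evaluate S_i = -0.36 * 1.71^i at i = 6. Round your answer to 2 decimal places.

S_6 = -0.36 * 1.71^6 ≈ -0.36 * 25.0021 ≈ -9.0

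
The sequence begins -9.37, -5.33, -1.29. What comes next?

Differences: -5.33 - -9.37 = 4.04
This is an arithmetic sequence with common difference d = 4.04.
Next term = -1.29 + 4.04 = 2.75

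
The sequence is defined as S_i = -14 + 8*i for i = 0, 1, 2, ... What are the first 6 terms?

This is an arithmetic sequence.
i=0: S_0 = -14 + 8*0 = -14
i=1: S_1 = -14 + 8*1 = -6
i=2: S_2 = -14 + 8*2 = 2
i=3: S_3 = -14 + 8*3 = 10
i=4: S_4 = -14 + 8*4 = 18
i=5: S_5 = -14 + 8*5 = 26
The first 6 terms are: [-14, -6, 2, 10, 18, 26]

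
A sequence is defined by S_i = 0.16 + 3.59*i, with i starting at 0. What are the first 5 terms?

This is an arithmetic sequence.
i=0: S_0 = 0.16 + 3.59*0 = 0.16
i=1: S_1 = 0.16 + 3.59*1 = 3.75
i=2: S_2 = 0.16 + 3.59*2 = 7.34
i=3: S_3 = 0.16 + 3.59*3 = 10.93
i=4: S_4 = 0.16 + 3.59*4 = 14.52
The first 5 terms are: [0.16, 3.75, 7.34, 10.93, 14.52]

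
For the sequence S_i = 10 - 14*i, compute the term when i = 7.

S_7 = 10 + -14*7 = 10 + -98 = -88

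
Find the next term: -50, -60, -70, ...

Differences: -60 - -50 = -10
This is an arithmetic sequence with common difference d = -10.
Next term = -70 + -10 = -80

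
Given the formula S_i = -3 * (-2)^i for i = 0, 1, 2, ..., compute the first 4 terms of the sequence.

This is a geometric sequence.
i=0: S_0 = -3 * (-2)^0 = -3
i=1: S_1 = -3 * (-2)^1 = 6
i=2: S_2 = -3 * (-2)^2 = -12
i=3: S_3 = -3 * (-2)^3 = 24
The first 4 terms are: [-3, 6, -12, 24]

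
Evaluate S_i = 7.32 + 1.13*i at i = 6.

S_6 = 7.32 + 1.13*6 = 7.32 + 6.78 = 14.1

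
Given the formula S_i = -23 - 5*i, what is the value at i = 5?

S_5 = -23 + -5*5 = -23 + -25 = -48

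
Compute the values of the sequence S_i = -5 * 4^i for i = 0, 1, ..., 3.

This is a geometric sequence.
i=0: S_0 = -5 * 4^0 = -5
i=1: S_1 = -5 * 4^1 = -20
i=2: S_2 = -5 * 4^2 = -80
i=3: S_3 = -5 * 4^3 = -320
The first 4 terms are: [-5, -20, -80, -320]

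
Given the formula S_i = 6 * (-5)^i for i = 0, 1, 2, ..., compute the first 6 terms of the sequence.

This is a geometric sequence.
i=0: S_0 = 6 * (-5)^0 = 6
i=1: S_1 = 6 * (-5)^1 = -30
i=2: S_2 = 6 * (-5)^2 = 150
i=3: S_3 = 6 * (-5)^3 = -750
i=4: S_4 = 6 * (-5)^4 = 3750
i=5: S_5 = 6 * (-5)^5 = -18750
The first 6 terms are: [6, -30, 150, -750, 3750, -18750]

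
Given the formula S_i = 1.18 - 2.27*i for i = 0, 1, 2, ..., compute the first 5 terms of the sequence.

This is an arithmetic sequence.
i=0: S_0 = 1.18 + -2.27*0 = 1.18
i=1: S_1 = 1.18 + -2.27*1 = -1.09
i=2: S_2 = 1.18 + -2.27*2 = -3.36
i=3: S_3 = 1.18 + -2.27*3 = -5.63
i=4: S_4 = 1.18 + -2.27*4 = -7.9
The first 5 terms are: [1.18, -1.09, -3.36, -5.63, -7.9]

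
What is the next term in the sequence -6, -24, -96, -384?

Ratios: -24 / -6 = 4.0
This is a geometric sequence with common ratio r = 4.
Next term = -384 * 4 = -1536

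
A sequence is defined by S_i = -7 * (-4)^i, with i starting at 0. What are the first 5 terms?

This is a geometric sequence.
i=0: S_0 = -7 * (-4)^0 = -7
i=1: S_1 = -7 * (-4)^1 = 28
i=2: S_2 = -7 * (-4)^2 = -112
i=3: S_3 = -7 * (-4)^3 = 448
i=4: S_4 = -7 * (-4)^4 = -1792
The first 5 terms are: [-7, 28, -112, 448, -1792]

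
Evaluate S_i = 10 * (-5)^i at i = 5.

S_5 = 10 * (-5)^5 = 10 * -3125 = -31250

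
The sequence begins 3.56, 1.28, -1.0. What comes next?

Differences: 1.28 - 3.56 = -2.28
This is an arithmetic sequence with common difference d = -2.28.
Next term = -1.0 + -2.28 = -3.28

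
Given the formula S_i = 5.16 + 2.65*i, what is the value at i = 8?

S_8 = 5.16 + 2.65*8 = 5.16 + 21.2 = 26.36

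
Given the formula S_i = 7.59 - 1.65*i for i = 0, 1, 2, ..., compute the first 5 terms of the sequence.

This is an arithmetic sequence.
i=0: S_0 = 7.59 + -1.65*0 = 7.59
i=1: S_1 = 7.59 + -1.65*1 = 5.94
i=2: S_2 = 7.59 + -1.65*2 = 4.29
i=3: S_3 = 7.59 + -1.65*3 = 2.64
i=4: S_4 = 7.59 + -1.65*4 = 0.99
The first 5 terms are: [7.59, 5.94, 4.29, 2.64, 0.99]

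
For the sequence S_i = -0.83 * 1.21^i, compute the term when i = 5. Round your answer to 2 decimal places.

S_5 = -0.83 * 1.21^5 ≈ -0.83 * 2.5937 ≈ -2.15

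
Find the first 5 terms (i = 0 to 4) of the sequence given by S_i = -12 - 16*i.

This is an arithmetic sequence.
i=0: S_0 = -12 + -16*0 = -12
i=1: S_1 = -12 + -16*1 = -28
i=2: S_2 = -12 + -16*2 = -44
i=3: S_3 = -12 + -16*3 = -60
i=4: S_4 = -12 + -16*4 = -76
The first 5 terms are: [-12, -28, -44, -60, -76]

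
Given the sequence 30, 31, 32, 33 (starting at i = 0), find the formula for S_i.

Check differences: 31 - 30 = 1
32 - 31 = 1
Common difference d = 1.
First term a = 30.
Formula: S_i = 30 + 1*i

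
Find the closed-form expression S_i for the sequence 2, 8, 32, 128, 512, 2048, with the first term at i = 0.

Check ratios: 8 / 2 = 4.0
Common ratio r = 4.
First term a = 2.
Formula: S_i = 2 * 4^i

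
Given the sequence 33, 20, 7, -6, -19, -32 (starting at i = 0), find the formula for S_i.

Check differences: 20 - 33 = -13
7 - 20 = -13
Common difference d = -13.
First term a = 33.
Formula: S_i = 33 - 13*i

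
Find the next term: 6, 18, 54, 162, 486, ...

Ratios: 18 / 6 = 3.0
This is a geometric sequence with common ratio r = 3.
Next term = 486 * 3 = 1458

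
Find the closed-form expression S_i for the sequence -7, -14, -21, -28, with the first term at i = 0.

Check differences: -14 - -7 = -7
-21 - -14 = -7
Common difference d = -7.
First term a = -7.
Formula: S_i = -7 - 7*i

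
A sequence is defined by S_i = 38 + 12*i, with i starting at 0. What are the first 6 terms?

This is an arithmetic sequence.
i=0: S_0 = 38 + 12*0 = 38
i=1: S_1 = 38 + 12*1 = 50
i=2: S_2 = 38 + 12*2 = 62
i=3: S_3 = 38 + 12*3 = 74
i=4: S_4 = 38 + 12*4 = 86
i=5: S_5 = 38 + 12*5 = 98
The first 6 terms are: [38, 50, 62, 74, 86, 98]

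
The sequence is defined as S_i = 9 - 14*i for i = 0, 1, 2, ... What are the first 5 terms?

This is an arithmetic sequence.
i=0: S_0 = 9 + -14*0 = 9
i=1: S_1 = 9 + -14*1 = -5
i=2: S_2 = 9 + -14*2 = -19
i=3: S_3 = 9 + -14*3 = -33
i=4: S_4 = 9 + -14*4 = -47
The first 5 terms are: [9, -5, -19, -33, -47]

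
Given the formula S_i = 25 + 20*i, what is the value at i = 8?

S_8 = 25 + 20*8 = 25 + 160 = 185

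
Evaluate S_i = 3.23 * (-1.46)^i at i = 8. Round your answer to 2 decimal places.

S_8 = 3.23 * (-1.46)^8 ≈ 3.23 * 20.6454 ≈ 66.68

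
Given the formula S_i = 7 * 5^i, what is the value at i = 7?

S_7 = 7 * 5^7 = 7 * 78125 = 546875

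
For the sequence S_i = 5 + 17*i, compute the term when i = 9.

S_9 = 5 + 17*9 = 5 + 153 = 158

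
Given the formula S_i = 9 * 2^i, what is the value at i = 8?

S_8 = 9 * 2^8 = 9 * 256 = 2304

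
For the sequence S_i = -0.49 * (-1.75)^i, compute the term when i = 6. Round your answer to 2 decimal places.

S_6 = -0.49 * (-1.75)^6 ≈ -0.49 * 28.7229 ≈ -14.07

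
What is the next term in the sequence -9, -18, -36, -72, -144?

Ratios: -18 / -9 = 2.0
This is a geometric sequence with common ratio r = 2.
Next term = -144 * 2 = -288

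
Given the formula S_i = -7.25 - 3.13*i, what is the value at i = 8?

S_8 = -7.25 + -3.13*8 = -7.25 + -25.04 = -32.29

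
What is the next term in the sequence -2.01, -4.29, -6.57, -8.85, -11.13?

Differences: -4.29 - -2.01 = -2.28
This is an arithmetic sequence with common difference d = -2.28.
Next term = -11.13 + -2.28 = -13.41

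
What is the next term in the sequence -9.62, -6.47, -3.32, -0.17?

Differences: -6.47 - -9.62 = 3.15
This is an arithmetic sequence with common difference d = 3.15.
Next term = -0.17 + 3.15 = 2.98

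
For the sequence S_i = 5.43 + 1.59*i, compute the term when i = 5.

S_5 = 5.43 + 1.59*5 = 5.43 + 7.95 = 13.38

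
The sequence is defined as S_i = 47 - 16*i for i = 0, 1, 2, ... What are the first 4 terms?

This is an arithmetic sequence.
i=0: S_0 = 47 + -16*0 = 47
i=1: S_1 = 47 + -16*1 = 31
i=2: S_2 = 47 + -16*2 = 15
i=3: S_3 = 47 + -16*3 = -1
The first 4 terms are: [47, 31, 15, -1]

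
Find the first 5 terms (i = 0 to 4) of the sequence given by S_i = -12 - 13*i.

This is an arithmetic sequence.
i=0: S_0 = -12 + -13*0 = -12
i=1: S_1 = -12 + -13*1 = -25
i=2: S_2 = -12 + -13*2 = -38
i=3: S_3 = -12 + -13*3 = -51
i=4: S_4 = -12 + -13*4 = -64
The first 5 terms are: [-12, -25, -38, -51, -64]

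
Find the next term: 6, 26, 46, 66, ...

Differences: 26 - 6 = 20
This is an arithmetic sequence with common difference d = 20.
Next term = 66 + 20 = 86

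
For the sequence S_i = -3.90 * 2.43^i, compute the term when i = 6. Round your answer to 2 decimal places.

S_6 = -3.9 * 2.43^6 ≈ -3.9 * 205.8911 ≈ -802.98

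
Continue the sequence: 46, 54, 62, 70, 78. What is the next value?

Differences: 54 - 46 = 8
This is an arithmetic sequence with common difference d = 8.
Next term = 78 + 8 = 86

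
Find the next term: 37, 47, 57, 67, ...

Differences: 47 - 37 = 10
This is an arithmetic sequence with common difference d = 10.
Next term = 67 + 10 = 77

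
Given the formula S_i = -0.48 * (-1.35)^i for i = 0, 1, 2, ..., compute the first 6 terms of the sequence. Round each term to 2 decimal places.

This is a geometric sequence.
i=0: S_0 = -0.48 * (-1.35)^0 = -0.48
i=1: S_1 = -0.48 * (-1.35)^1 ≈ 0.65
i=2: S_2 = -0.48 * (-1.35)^2 ≈ -0.87
i=3: S_3 = -0.48 * (-1.35)^3 ≈ 1.18
i=4: S_4 = -0.48 * (-1.35)^4 ≈ -1.59
i=5: S_5 = -0.48 * (-1.35)^5 ≈ 2.15
The first 6 terms are: [-0.48, 0.65, -0.87, 1.18, -1.59, 2.15]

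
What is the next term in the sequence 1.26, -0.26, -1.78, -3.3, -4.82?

Differences: -0.26 - 1.26 = -1.52
This is an arithmetic sequence with common difference d = -1.52.
Next term = -4.82 + -1.52 = -6.34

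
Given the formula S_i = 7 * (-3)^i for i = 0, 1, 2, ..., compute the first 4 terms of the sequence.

This is a geometric sequence.
i=0: S_0 = 7 * (-3)^0 = 7
i=1: S_1 = 7 * (-3)^1 = -21
i=2: S_2 = 7 * (-3)^2 = 63
i=3: S_3 = 7 * (-3)^3 = -189
The first 4 terms are: [7, -21, 63, -189]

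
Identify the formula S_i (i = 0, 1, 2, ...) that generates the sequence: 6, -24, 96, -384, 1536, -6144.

Check ratios: -24 / 6 = -4.0
Common ratio r = -4.
First term a = 6.
Formula: S_i = 6 * (-4)^i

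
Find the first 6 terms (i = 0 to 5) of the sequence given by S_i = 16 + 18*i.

This is an arithmetic sequence.
i=0: S_0 = 16 + 18*0 = 16
i=1: S_1 = 16 + 18*1 = 34
i=2: S_2 = 16 + 18*2 = 52
i=3: S_3 = 16 + 18*3 = 70
i=4: S_4 = 16 + 18*4 = 88
i=5: S_5 = 16 + 18*5 = 106
The first 6 terms are: [16, 34, 52, 70, 88, 106]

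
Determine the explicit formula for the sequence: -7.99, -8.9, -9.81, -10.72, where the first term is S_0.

Check differences: -8.9 - -7.99 = -0.91
-9.81 - -8.9 = -0.91
Common difference d = -0.91.
First term a = -7.99.
Formula: S_i = -7.99 - 0.91*i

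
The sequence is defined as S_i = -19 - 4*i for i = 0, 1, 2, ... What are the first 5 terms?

This is an arithmetic sequence.
i=0: S_0 = -19 + -4*0 = -19
i=1: S_1 = -19 + -4*1 = -23
i=2: S_2 = -19 + -4*2 = -27
i=3: S_3 = -19 + -4*3 = -31
i=4: S_4 = -19 + -4*4 = -35
The first 5 terms are: [-19, -23, -27, -31, -35]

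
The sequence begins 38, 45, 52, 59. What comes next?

Differences: 45 - 38 = 7
This is an arithmetic sequence with common difference d = 7.
Next term = 59 + 7 = 66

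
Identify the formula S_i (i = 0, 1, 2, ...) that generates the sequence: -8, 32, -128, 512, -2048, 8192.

Check ratios: 32 / -8 = -4.0
Common ratio r = -4.
First term a = -8.
Formula: S_i = -8 * (-4)^i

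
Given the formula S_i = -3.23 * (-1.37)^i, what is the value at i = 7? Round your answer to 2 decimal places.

S_7 = -3.23 * (-1.37)^7 ≈ -3.23 * -9.0582 ≈ 29.26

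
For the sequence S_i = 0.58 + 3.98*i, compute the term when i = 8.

S_8 = 0.58 + 3.98*8 = 0.58 + 31.84 = 32.42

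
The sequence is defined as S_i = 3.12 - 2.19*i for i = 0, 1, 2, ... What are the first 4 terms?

This is an arithmetic sequence.
i=0: S_0 = 3.12 + -2.19*0 = 3.12
i=1: S_1 = 3.12 + -2.19*1 = 0.93
i=2: S_2 = 3.12 + -2.19*2 = -1.26
i=3: S_3 = 3.12 + -2.19*3 = -3.45
The first 4 terms are: [3.12, 0.93, -1.26, -3.45]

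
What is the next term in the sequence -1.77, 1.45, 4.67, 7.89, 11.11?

Differences: 1.45 - -1.77 = 3.22
This is an arithmetic sequence with common difference d = 3.22.
Next term = 11.11 + 3.22 = 14.33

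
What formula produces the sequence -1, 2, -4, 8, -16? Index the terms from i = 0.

Check ratios: 2 / -1 = -2.0
Common ratio r = -2.
First term a = -1.
Formula: S_i = -1 * (-2)^i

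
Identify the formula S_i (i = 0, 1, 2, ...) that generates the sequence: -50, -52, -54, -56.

Check differences: -52 - -50 = -2
-54 - -52 = -2
Common difference d = -2.
First term a = -50.
Formula: S_i = -50 - 2*i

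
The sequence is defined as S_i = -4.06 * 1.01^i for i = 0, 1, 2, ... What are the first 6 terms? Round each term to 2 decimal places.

This is a geometric sequence.
i=0: S_0 = -4.06 * 1.01^0 = -4.06
i=1: S_1 = -4.06 * 1.01^1 ≈ -4.1
i=2: S_2 = -4.06 * 1.01^2 ≈ -4.14
i=3: S_3 = -4.06 * 1.01^3 ≈ -4.18
i=4: S_4 = -4.06 * 1.01^4 ≈ -4.22
i=5: S_5 = -4.06 * 1.01^5 ≈ -4.27
The first 6 terms are: [-4.06, -4.1, -4.14, -4.18, -4.22, -4.27]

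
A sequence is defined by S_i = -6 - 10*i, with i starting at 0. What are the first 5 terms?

This is an arithmetic sequence.
i=0: S_0 = -6 + -10*0 = -6
i=1: S_1 = -6 + -10*1 = -16
i=2: S_2 = -6 + -10*2 = -26
i=3: S_3 = -6 + -10*3 = -36
i=4: S_4 = -6 + -10*4 = -46
The first 5 terms are: [-6, -16, -26, -36, -46]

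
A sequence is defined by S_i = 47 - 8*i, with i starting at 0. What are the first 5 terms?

This is an arithmetic sequence.
i=0: S_0 = 47 + -8*0 = 47
i=1: S_1 = 47 + -8*1 = 39
i=2: S_2 = 47 + -8*2 = 31
i=3: S_3 = 47 + -8*3 = 23
i=4: S_4 = 47 + -8*4 = 15
The first 5 terms are: [47, 39, 31, 23, 15]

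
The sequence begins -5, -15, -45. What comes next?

Ratios: -15 / -5 = 3.0
This is a geometric sequence with common ratio r = 3.
Next term = -45 * 3 = -135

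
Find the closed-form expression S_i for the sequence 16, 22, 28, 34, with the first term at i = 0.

Check differences: 22 - 16 = 6
28 - 22 = 6
Common difference d = 6.
First term a = 16.
Formula: S_i = 16 + 6*i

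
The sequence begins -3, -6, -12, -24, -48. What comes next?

Ratios: -6 / -3 = 2.0
This is a geometric sequence with common ratio r = 2.
Next term = -48 * 2 = -96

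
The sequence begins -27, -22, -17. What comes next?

Differences: -22 - -27 = 5
This is an arithmetic sequence with common difference d = 5.
Next term = -17 + 5 = -12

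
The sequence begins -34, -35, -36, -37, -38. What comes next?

Differences: -35 - -34 = -1
This is an arithmetic sequence with common difference d = -1.
Next term = -38 + -1 = -39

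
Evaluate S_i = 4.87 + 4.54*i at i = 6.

S_6 = 4.87 + 4.54*6 = 4.87 + 27.24 = 32.11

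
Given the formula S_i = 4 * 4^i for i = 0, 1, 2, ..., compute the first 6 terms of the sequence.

This is a geometric sequence.
i=0: S_0 = 4 * 4^0 = 4
i=1: S_1 = 4 * 4^1 = 16
i=2: S_2 = 4 * 4^2 = 64
i=3: S_3 = 4 * 4^3 = 256
i=4: S_4 = 4 * 4^4 = 1024
i=5: S_5 = 4 * 4^5 = 4096
The first 6 terms are: [4, 16, 64, 256, 1024, 4096]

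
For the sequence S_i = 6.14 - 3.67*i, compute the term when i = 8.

S_8 = 6.14 + -3.67*8 = 6.14 + -29.36 = -23.22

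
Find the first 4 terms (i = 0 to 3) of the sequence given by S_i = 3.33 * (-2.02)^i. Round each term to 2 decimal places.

This is a geometric sequence.
i=0: S_0 = 3.33 * (-2.02)^0 = 3.33
i=1: S_1 = 3.33 * (-2.02)^1 ≈ -6.73
i=2: S_2 = 3.33 * (-2.02)^2 ≈ 13.59
i=3: S_3 = 3.33 * (-2.02)^3 ≈ -27.45
The first 4 terms are: [3.33, -6.73, 13.59, -27.45]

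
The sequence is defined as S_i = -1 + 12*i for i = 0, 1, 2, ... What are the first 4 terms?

This is an arithmetic sequence.
i=0: S_0 = -1 + 12*0 = -1
i=1: S_1 = -1 + 12*1 = 11
i=2: S_2 = -1 + 12*2 = 23
i=3: S_3 = -1 + 12*3 = 35
The first 4 terms are: [-1, 11, 23, 35]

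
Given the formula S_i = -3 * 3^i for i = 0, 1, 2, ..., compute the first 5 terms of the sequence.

This is a geometric sequence.
i=0: S_0 = -3 * 3^0 = -3
i=1: S_1 = -3 * 3^1 = -9
i=2: S_2 = -3 * 3^2 = -27
i=3: S_3 = -3 * 3^3 = -81
i=4: S_4 = -3 * 3^4 = -243
The first 5 terms are: [-3, -9, -27, -81, -243]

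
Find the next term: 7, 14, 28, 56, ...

Ratios: 14 / 7 = 2.0
This is a geometric sequence with common ratio r = 2.
Next term = 56 * 2 = 112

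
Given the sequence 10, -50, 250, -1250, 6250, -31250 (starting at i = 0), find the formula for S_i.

Check ratios: -50 / 10 = -5.0
Common ratio r = -5.
First term a = 10.
Formula: S_i = 10 * (-5)^i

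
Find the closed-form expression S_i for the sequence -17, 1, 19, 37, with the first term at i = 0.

Check differences: 1 - -17 = 18
19 - 1 = 18
Common difference d = 18.
First term a = -17.
Formula: S_i = -17 + 18*i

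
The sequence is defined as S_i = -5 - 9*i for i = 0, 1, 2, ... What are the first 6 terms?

This is an arithmetic sequence.
i=0: S_0 = -5 + -9*0 = -5
i=1: S_1 = -5 + -9*1 = -14
i=2: S_2 = -5 + -9*2 = -23
i=3: S_3 = -5 + -9*3 = -32
i=4: S_4 = -5 + -9*4 = -41
i=5: S_5 = -5 + -9*5 = -50
The first 6 terms are: [-5, -14, -23, -32, -41, -50]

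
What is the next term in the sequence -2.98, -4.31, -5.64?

Differences: -4.31 - -2.98 = -1.33
This is an arithmetic sequence with common difference d = -1.33.
Next term = -5.64 + -1.33 = -6.97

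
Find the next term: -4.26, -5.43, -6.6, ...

Differences: -5.43 - -4.26 = -1.17
This is an arithmetic sequence with common difference d = -1.17.
Next term = -6.6 + -1.17 = -7.77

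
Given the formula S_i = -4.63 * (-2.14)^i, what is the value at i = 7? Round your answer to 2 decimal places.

S_7 = -4.63 * (-2.14)^7 ≈ -4.63 * -205.54 ≈ 951.65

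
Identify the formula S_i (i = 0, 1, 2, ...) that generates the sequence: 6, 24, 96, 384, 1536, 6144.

Check ratios: 24 / 6 = 4.0
Common ratio r = 4.
First term a = 6.
Formula: S_i = 6 * 4^i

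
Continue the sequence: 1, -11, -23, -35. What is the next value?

Differences: -11 - 1 = -12
This is an arithmetic sequence with common difference d = -12.
Next term = -35 + -12 = -47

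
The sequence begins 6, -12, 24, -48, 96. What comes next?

Ratios: -12 / 6 = -2.0
This is a geometric sequence with common ratio r = -2.
Next term = 96 * -2 = -192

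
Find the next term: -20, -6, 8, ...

Differences: -6 - -20 = 14
This is an arithmetic sequence with common difference d = 14.
Next term = 8 + 14 = 22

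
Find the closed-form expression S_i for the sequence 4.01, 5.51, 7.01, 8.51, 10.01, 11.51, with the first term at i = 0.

Check differences: 5.51 - 4.01 = 1.5
7.01 - 5.51 = 1.5
Common difference d = 1.5.
First term a = 4.01.
Formula: S_i = 4.01 + 1.50*i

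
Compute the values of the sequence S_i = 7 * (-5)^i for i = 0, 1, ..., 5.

This is a geometric sequence.
i=0: S_0 = 7 * (-5)^0 = 7
i=1: S_1 = 7 * (-5)^1 = -35
i=2: S_2 = 7 * (-5)^2 = 175
i=3: S_3 = 7 * (-5)^3 = -875
i=4: S_4 = 7 * (-5)^4 = 4375
i=5: S_5 = 7 * (-5)^5 = -21875
The first 6 terms are: [7, -35, 175, -875, 4375, -21875]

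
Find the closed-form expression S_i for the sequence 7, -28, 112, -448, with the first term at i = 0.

Check ratios: -28 / 7 = -4.0
Common ratio r = -4.
First term a = 7.
Formula: S_i = 7 * (-4)^i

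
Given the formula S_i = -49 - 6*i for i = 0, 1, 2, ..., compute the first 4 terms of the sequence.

This is an arithmetic sequence.
i=0: S_0 = -49 + -6*0 = -49
i=1: S_1 = -49 + -6*1 = -55
i=2: S_2 = -49 + -6*2 = -61
i=3: S_3 = -49 + -6*3 = -67
The first 4 terms are: [-49, -55, -61, -67]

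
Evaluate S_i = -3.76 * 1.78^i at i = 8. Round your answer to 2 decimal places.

S_8 = -3.76 * 1.78^8 ≈ -3.76 * 100.7767 ≈ -378.92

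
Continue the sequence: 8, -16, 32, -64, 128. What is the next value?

Ratios: -16 / 8 = -2.0
This is a geometric sequence with common ratio r = -2.
Next term = 128 * -2 = -256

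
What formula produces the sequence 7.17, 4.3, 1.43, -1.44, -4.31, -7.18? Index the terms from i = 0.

Check differences: 4.3 - 7.17 = -2.87
1.43 - 4.3 = -2.87
Common difference d = -2.87.
First term a = 7.17.
Formula: S_i = 7.17 - 2.87*i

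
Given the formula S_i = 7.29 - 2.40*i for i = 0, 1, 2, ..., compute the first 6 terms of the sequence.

This is an arithmetic sequence.
i=0: S_0 = 7.29 + -2.4*0 = 7.29
i=1: S_1 = 7.29 + -2.4*1 = 4.89
i=2: S_2 = 7.29 + -2.4*2 = 2.49
i=3: S_3 = 7.29 + -2.4*3 = 0.09
i=4: S_4 = 7.29 + -2.4*4 = -2.31
i=5: S_5 = 7.29 + -2.4*5 = -4.71
The first 6 terms are: [7.29, 4.89, 2.49, 0.09, -2.31, -4.71]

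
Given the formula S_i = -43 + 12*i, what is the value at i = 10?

S_10 = -43 + 12*10 = -43 + 120 = 77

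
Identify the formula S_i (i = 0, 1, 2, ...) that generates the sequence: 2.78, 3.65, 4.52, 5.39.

Check differences: 3.65 - 2.78 = 0.87
4.52 - 3.65 = 0.87
Common difference d = 0.87.
First term a = 2.78.
Formula: S_i = 2.78 + 0.87*i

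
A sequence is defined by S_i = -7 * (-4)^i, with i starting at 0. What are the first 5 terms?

This is a geometric sequence.
i=0: S_0 = -7 * (-4)^0 = -7
i=1: S_1 = -7 * (-4)^1 = 28
i=2: S_2 = -7 * (-4)^2 = -112
i=3: S_3 = -7 * (-4)^3 = 448
i=4: S_4 = -7 * (-4)^4 = -1792
The first 5 terms are: [-7, 28, -112, 448, -1792]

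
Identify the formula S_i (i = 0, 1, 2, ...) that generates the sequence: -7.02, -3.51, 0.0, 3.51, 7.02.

Check differences: -3.51 - -7.02 = 3.51
0.0 - -3.51 = 3.51
Common difference d = 3.51.
First term a = -7.02.
Formula: S_i = -7.02 + 3.51*i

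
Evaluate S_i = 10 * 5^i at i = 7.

S_7 = 10 * 5^7 = 10 * 78125 = 781250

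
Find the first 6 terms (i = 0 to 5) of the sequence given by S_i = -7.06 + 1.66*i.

This is an arithmetic sequence.
i=0: S_0 = -7.06 + 1.66*0 = -7.06
i=1: S_1 = -7.06 + 1.66*1 = -5.4
i=2: S_2 = -7.06 + 1.66*2 = -3.74
i=3: S_3 = -7.06 + 1.66*3 = -2.08
i=4: S_4 = -7.06 + 1.66*4 = -0.42
i=5: S_5 = -7.06 + 1.66*5 = 1.24
The first 6 terms are: [-7.06, -5.4, -3.74, -2.08, -0.42, 1.24]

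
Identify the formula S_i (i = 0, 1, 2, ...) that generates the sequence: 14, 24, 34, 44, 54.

Check differences: 24 - 14 = 10
34 - 24 = 10
Common difference d = 10.
First term a = 14.
Formula: S_i = 14 + 10*i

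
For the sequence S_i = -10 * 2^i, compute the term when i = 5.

S_5 = -10 * 2^5 = -10 * 32 = -320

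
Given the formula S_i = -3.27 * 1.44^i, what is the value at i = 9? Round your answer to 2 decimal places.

S_9 = -3.27 * 1.44^9 ≈ -3.27 * 26.6233 ≈ -87.06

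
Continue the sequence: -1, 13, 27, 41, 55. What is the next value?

Differences: 13 - -1 = 14
This is an arithmetic sequence with common difference d = 14.
Next term = 55 + 14 = 69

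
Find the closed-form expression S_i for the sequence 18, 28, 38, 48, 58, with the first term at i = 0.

Check differences: 28 - 18 = 10
38 - 28 = 10
Common difference d = 10.
First term a = 18.
Formula: S_i = 18 + 10*i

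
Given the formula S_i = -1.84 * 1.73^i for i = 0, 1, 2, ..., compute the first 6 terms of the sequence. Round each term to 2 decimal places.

This is a geometric sequence.
i=0: S_0 = -1.84 * 1.73^0 = -1.84
i=1: S_1 = -1.84 * 1.73^1 ≈ -3.18
i=2: S_2 = -1.84 * 1.73^2 ≈ -5.51
i=3: S_3 = -1.84 * 1.73^3 ≈ -9.53
i=4: S_4 = -1.84 * 1.73^4 ≈ -16.48
i=5: S_5 = -1.84 * 1.73^5 ≈ -28.51
The first 6 terms are: [-1.84, -3.18, -5.51, -9.53, -16.48, -28.51]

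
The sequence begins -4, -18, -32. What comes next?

Differences: -18 - -4 = -14
This is an arithmetic sequence with common difference d = -14.
Next term = -32 + -14 = -46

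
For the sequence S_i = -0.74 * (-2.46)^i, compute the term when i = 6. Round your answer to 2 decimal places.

S_6 = -0.74 * (-2.46)^6 ≈ -0.74 * 221.6209 ≈ -164.0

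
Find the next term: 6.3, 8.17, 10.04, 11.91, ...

Differences: 8.17 - 6.3 = 1.87
This is an arithmetic sequence with common difference d = 1.87.
Next term = 11.91 + 1.87 = 13.78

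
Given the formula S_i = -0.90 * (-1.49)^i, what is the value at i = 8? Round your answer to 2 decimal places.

S_8 = -0.9 * (-1.49)^8 ≈ -0.9 * 24.2935 ≈ -21.86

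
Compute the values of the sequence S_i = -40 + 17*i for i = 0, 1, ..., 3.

This is an arithmetic sequence.
i=0: S_0 = -40 + 17*0 = -40
i=1: S_1 = -40 + 17*1 = -23
i=2: S_2 = -40 + 17*2 = -6
i=3: S_3 = -40 + 17*3 = 11
The first 4 terms are: [-40, -23, -6, 11]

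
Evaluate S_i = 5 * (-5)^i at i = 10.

S_10 = 5 * (-5)^10 = 5 * 9765625 = 48828125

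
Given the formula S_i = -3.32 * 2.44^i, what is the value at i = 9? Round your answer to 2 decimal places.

S_9 = -3.32 * 2.44^9 ≈ -3.32 * 3065.5502 ≈ -10177.63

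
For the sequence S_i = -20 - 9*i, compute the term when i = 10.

S_10 = -20 + -9*10 = -20 + -90 = -110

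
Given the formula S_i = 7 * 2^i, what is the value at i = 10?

S_10 = 7 * 2^10 = 7 * 1024 = 7168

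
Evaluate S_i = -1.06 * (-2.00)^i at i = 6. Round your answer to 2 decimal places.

S_6 = -1.06 * (-2.0)^6 = -1.06 * 64 = -67.84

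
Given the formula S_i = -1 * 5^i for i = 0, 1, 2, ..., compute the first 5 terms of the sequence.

This is a geometric sequence.
i=0: S_0 = -1 * 5^0 = -1
i=1: S_1 = -1 * 5^1 = -5
i=2: S_2 = -1 * 5^2 = -25
i=3: S_3 = -1 * 5^3 = -125
i=4: S_4 = -1 * 5^4 = -625
The first 5 terms are: [-1, -5, -25, -125, -625]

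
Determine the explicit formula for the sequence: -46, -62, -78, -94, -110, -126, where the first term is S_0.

Check differences: -62 - -46 = -16
-78 - -62 = -16
Common difference d = -16.
First term a = -46.
Formula: S_i = -46 - 16*i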